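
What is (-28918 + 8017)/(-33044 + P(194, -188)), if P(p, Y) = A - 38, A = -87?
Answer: 20901/33169 ≈ 0.63014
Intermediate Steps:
P(p, Y) = -125 (P(p, Y) = -87 - 38 = -125)
(-28918 + 8017)/(-33044 + P(194, -188)) = (-28918 + 8017)/(-33044 - 125) = -20901/(-33169) = -20901*(-1/33169) = 20901/33169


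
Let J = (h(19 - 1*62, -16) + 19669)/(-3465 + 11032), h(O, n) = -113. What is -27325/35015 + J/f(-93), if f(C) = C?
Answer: -84741289/104855919 ≈ -0.80817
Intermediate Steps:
J = 19556/7567 (J = (-113 + 19669)/(-3465 + 11032) = 19556/7567 ≈ 2.5844)
-27325/35015 + J/f(-93) = -27325/35015 + (19556/7567)/(-93) = -27325*1/35015 + (19556/7567)*(-1/93) = -5465/7003 - 19556/703731 = -84741289/104855919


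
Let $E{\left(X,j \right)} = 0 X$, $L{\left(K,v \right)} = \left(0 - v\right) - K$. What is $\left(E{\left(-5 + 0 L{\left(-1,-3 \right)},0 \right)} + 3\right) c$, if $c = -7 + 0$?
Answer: $-21$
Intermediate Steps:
$L{\left(K,v \right)} = - K - v$ ($L{\left(K,v \right)} = - v - K = - K - v$)
$E{\left(X,j \right)} = 0$
$c = -7$
$\left(E{\left(-5 + 0 L{\left(-1,-3 \right)},0 \right)} + 3\right) c = \left(0 + 3\right) \left(-7\right) = 3 \left(-7\right) = -21$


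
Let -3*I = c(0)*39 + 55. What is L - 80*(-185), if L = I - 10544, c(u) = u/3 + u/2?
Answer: 12713/3 ≈ 4237.7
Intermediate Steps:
c(u) = 5*u/6 (c(u) = u*(1/3) + u*(1/2) = u/3 + u/2 = 5*u/6)
I = -55/3 (I = -(((5/6)*0)*39 + 55)/3 = -(0*39 + 55)/3 = -(0 + 55)/3 = -1/3*55 = -55/3 ≈ -18.333)
L = -31687/3 (L = -55/3 - 10544 = -31687/3 ≈ -10562.)
L - 80*(-185) = -31687/3 - 80*(-185) = -31687/3 - 1*(-14800) = -31687/3 + 14800 = 12713/3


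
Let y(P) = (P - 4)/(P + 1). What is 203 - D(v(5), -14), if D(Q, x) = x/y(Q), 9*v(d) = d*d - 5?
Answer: 1421/8 ≈ 177.63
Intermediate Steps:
v(d) = -5/9 + d**2/9 (v(d) = (d*d - 5)/9 = (d**2 - 5)/9 = (-5 + d**2)/9 = -5/9 + d**2/9)
y(P) = (-4 + P)/(1 + P)
D(Q, x) = x*(1 + Q)/(-4 + Q) (D(Q, x) = x/(((-4 + Q)/(1 + Q))) = x*((1 + Q)/(-4 + Q)) = x*(1 + Q)/(-4 + Q))
203 - D(v(5), -14) = 203 - (-14)*(1 + (-5/9 + (1/9)*5**2))/(-4 + (-5/9 + (1/9)*5**2)) = 203 - (-14)*(1 + (-5/9 + (1/9)*25))/(-4 + (-5/9 + (1/9)*25)) = 203 - (-14)*(1 + (-5/9 + 25/9))/(-4 + (-5/9 + 25/9)) = 203 - (-14)*(1 + 20/9)/(-4 + 20/9) = 203 - (-14)*29/((-16/9)*9) = 203 - (-14)*(-9)*29/(16*9) = 203 - 1*203/8 = 203 - 203/8 = 1421/8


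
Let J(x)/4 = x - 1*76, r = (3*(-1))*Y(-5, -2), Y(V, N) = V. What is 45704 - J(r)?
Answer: 45948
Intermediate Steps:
r = 15 (r = (3*(-1))*(-5) = -3*(-5) = 15)
J(x) = -304 + 4*x (J(x) = 4*(x - 1*76) = 4*(x - 76) = 4*(-76 + x) = -304 + 4*x)
45704 - J(r) = 45704 - (-304 + 4*15) = 45704 - (-304 + 60) = 45704 - 1*(-244) = 45704 + 244 = 45948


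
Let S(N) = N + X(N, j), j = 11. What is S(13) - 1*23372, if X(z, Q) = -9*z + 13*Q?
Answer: -23333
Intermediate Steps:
S(N) = 143 - 8*N (S(N) = N + (-9*N + 13*11) = N + (-9*N + 143) = N + (143 - 9*N) = 143 - 8*N)
S(13) - 1*23372 = (143 - 8*13) - 1*23372 = (143 - 104) - 23372 = 39 - 23372 = -23333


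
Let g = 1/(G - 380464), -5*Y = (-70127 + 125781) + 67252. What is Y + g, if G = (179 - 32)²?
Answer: -8821086527/358855 ≈ -24581.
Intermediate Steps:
G = 21609 (G = 147² = 21609)
Y = -122906/5 (Y = -((-70127 + 125781) + 67252)/5 = -(55654 + 67252)/5 = -⅕*122906 = -122906/5 ≈ -24581.)
g = -1/358855 (g = 1/(21609 - 380464) = 1/(-358855) = -1/358855 ≈ -2.7866e-6)
Y + g = -122906/5 - 1/358855 = -8821086527/358855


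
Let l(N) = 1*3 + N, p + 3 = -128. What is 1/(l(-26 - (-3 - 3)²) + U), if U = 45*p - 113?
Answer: -1/6067 ≈ -0.00016483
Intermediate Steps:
p = -131 (p = -3 - 128 = -131)
U = -6008 (U = 45*(-131) - 113 = -5895 - 113 = -6008)
l(N) = 3 + N
1/(l(-26 - (-3 - 3)²) + U) = 1/((3 + (-26 - (-3 - 3)²)) - 6008) = 1/((3 + (-26 - 1*(-6)²)) - 6008) = 1/((3 + (-26 - 1*36)) - 6008) = 1/((3 + (-26 - 36)) - 6008) = 1/((3 - 62) - 6008) = 1/(-59 - 6008) = 1/(-6067) = -1/6067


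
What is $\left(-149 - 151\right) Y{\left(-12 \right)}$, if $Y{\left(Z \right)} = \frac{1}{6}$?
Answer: $-50$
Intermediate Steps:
$Y{\left(Z \right)} = \frac{1}{6}$
$\left(-149 - 151\right) Y{\left(-12 \right)} = \left(-149 - 151\right) \frac{1}{6} = \left(-300\right) \frac{1}{6} = -50$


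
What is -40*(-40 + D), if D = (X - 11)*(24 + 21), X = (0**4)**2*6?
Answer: 21400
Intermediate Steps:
X = 0 (X = 0**2*6 = 0*6 = 0)
D = -495 (D = (0 - 11)*(24 + 21) = -11*45 = -495)
-40*(-40 + D) = -40*(-40 - 495) = -40*(-535) = 21400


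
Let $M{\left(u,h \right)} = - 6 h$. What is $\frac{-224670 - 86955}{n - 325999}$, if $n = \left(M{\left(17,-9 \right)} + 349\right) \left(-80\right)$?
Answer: $\frac{103875}{119413} \approx 0.86988$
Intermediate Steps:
$n = -32240$ ($n = \left(\left(-6\right) \left(-9\right) + 349\right) \left(-80\right) = \left(54 + 349\right) \left(-80\right) = 403 \left(-80\right) = -32240$)
$\frac{-224670 - 86955}{n - 325999} = \frac{-224670 - 86955}{-32240 - 325999} = - \frac{311625}{-358239} = \left(-311625\right) \left(- \frac{1}{358239}\right) = \frac{103875}{119413}$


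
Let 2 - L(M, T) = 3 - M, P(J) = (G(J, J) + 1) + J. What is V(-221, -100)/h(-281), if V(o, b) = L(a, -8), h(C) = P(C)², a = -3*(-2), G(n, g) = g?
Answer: 5/314721 ≈ 1.5887e-5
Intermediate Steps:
a = 6
P(J) = 1 + 2*J (P(J) = (J + 1) + J = (1 + J) + J = 1 + 2*J)
h(C) = (1 + 2*C)²
L(M, T) = -1 + M (L(M, T) = 2 - (3 - M) = 2 + (-3 + M) = -1 + M)
V(o, b) = 5 (V(o, b) = -1 + 6 = 5)
V(-221, -100)/h(-281) = 5/((1 + 2*(-281))²) = 5/((1 - 562)²) = 5/((-561)²) = 5/314721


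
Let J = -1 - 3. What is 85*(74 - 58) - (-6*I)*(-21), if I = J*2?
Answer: 2368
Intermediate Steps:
J = -4
I = -8 (I = -4*2 = -8)
85*(74 - 58) - (-6*I)*(-21) = 85*(74 - 58) - (-6*(-8))*(-21) = 85*16 - 48*(-21) = 1360 - 1*(-1008) = 1360 + 1008 = 2368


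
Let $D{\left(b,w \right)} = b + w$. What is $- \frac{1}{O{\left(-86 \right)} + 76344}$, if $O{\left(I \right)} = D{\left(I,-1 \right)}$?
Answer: $- \frac{1}{76257} \approx -1.3114 \cdot 10^{-5}$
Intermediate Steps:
$O{\left(I \right)} = -1 + I$ ($O{\left(I \right)} = I - 1 = -1 + I$)
$- \frac{1}{O{\left(-86 \right)} + 76344} = - \frac{1}{\left(-1 - 86\right) + 76344} = - \frac{1}{-87 + 76344} = - \frac{1}{76257}$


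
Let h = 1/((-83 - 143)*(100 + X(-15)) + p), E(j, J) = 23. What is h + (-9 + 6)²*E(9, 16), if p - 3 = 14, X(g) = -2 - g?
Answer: 5282846/25521 ≈ 207.00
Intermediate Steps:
p = 17 (p = 3 + 14 = 17)
h = -1/25521 (h = 1/((-83 - 143)*(100 + (-2 - 1*(-15))) + 17) = 1/(-226*(100 + (-2 + 15)) + 17) = 1/(-226*(100 + 13) + 17) = 1/(-226*113 + 17) = 1/(-25538 + 17) = 1/(-25521) = -1/25521 ≈ -3.9183e-5)
h + (-9 + 6)²*E(9, 16) = -1/25521 + (-9 + 6)²*23 = -1/25521 + (-3)²*23 = -1/25521 + 9*23 = -1/25521 + 207 = 5282846/25521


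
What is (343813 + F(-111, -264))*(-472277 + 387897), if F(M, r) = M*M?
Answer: -30050586920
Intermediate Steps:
F(M, r) = M²
(343813 + F(-111, -264))*(-472277 + 387897) = (343813 + (-111)²)*(-472277 + 387897) = (343813 + 12321)*(-84380) = 356134*(-84380) = -30050586920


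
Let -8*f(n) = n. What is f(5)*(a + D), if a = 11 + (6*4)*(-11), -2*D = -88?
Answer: 1045/8 ≈ 130.63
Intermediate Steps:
D = 44 (D = -½*(-88) = 44)
f(n) = -n/8
a = -253 (a = 11 + 24*(-11) = 11 - 264 = -253)
f(5)*(a + D) = (-⅛*5)*(-253 + 44) = -5/8*(-209) = 1045/8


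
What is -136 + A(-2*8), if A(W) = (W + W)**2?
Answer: 888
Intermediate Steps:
A(W) = 4*W**2 (A(W) = (2*W)**2 = 4*W**2)
-136 + A(-2*8) = -136 + 4*(-2*8)**2 = -136 + 4*(-16)**2 = -136 + 4*256 = -136 + 1024 = 888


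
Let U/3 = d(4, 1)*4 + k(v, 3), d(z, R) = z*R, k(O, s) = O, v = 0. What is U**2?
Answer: 2304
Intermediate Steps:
d(z, R) = R*z
U = 48 (U = 3*((1*4)*4 + 0) = 3*(4*4 + 0) = 3*(16 + 0) = 3*16 = 48)
U**2 = 48**2 = 2304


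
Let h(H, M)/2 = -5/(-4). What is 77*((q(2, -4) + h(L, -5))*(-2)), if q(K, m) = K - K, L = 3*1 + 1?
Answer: -385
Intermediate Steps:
L = 4 (L = 3 + 1 = 4)
h(H, M) = 5/2 (h(H, M) = 2*(-5/(-4)) = 2*(-5*(-¼)) = 2*(5/4) = 5/2)
q(K, m) = 0
77*((q(2, -4) + h(L, -5))*(-2)) = 77*((0 + 5/2)*(-2)) = 77*((5/2)*(-2)) = 77*(-5) = -385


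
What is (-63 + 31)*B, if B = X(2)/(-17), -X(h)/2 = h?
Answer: -128/17 ≈ -7.5294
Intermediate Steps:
X(h) = -2*h
B = 4/17 (B = (-2*2)/(-17) = -1/17*(-4) = 4/17 ≈ 0.23529)
(-63 + 31)*B = (-63 + 31)*(4/17) = -32*4/17 = -128/17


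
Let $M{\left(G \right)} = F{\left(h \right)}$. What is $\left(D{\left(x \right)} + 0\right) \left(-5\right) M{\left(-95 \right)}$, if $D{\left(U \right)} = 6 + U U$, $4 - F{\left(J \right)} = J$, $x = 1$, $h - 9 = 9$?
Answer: $490$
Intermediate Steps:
$h = 18$ ($h = 9 + 9 = 18$)
$F{\left(J \right)} = 4 - J$
$M{\left(G \right)} = -14$ ($M{\left(G \right)} = 4 - 18 = -14$)
$D{\left(U \right)} = 6 + U^{2}$
$\left(D{\left(x \right)} + 0\right) \left(-5\right) M{\left(-95 \right)} = \left(\left(6 + 1^{2}\right) + 0\right) \left(-5\right) \left(-14\right) = \left(\left(6 + 1\right) + 0\right) \left(-5\right) \left(-14\right) = \left(7 + 0\right) \left(-5\right) \left(-14\right) = 7 \left(-5\right) \left(-14\right) = \left(-35\right) \left(-14\right) = 490$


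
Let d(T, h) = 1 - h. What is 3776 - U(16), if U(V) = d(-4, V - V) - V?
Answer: 3791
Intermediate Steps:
U(V) = 1 - V (U(V) = (1 - (V - V)) - V = (1 - 1*0) - V = (1 + 0) - V = 1 - V)
3776 - U(16) = 3776 - (1 - 1*16) = 3776 - (1 - 16) = 3776 - 1*(-15) = 3776 + 15 = 3791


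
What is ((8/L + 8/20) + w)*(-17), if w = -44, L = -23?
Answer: 85918/115 ≈ 747.11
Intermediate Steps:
((8/L + 8/20) + w)*(-17) = ((8/(-23) + 8/20) - 44)*(-17) = ((8*(-1/23) + 8*(1/20)) - 44)*(-17) = ((-8/23 + ⅖) - 44)*(-17) = (6/115 - 44)*(-17) = -5054/115*(-17) = 85918/115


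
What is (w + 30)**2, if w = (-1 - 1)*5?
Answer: 400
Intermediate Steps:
w = -10 (w = -2*5 = -10)
(w + 30)**2 = (-10 + 30)**2 = 20**2 = 400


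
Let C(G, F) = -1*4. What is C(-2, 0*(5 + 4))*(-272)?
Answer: 1088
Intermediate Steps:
C(G, F) = -4
C(-2, 0*(5 + 4))*(-272) = -4*(-272) = 1088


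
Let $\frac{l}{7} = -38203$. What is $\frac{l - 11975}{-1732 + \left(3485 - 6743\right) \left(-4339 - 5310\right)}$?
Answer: $- \frac{139698}{15717355} \approx -0.0088881$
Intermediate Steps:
$l = -267421$ ($l = 7 \left(-38203\right) = -267421$)
$\frac{l - 11975}{-1732 + \left(3485 - 6743\right) \left(-4339 - 5310\right)} = \frac{-267421 - 11975}{-1732 + \left(3485 - 6743\right) \left(-4339 - 5310\right)} = - \frac{279396}{-1732 - -31436442} = - \frac{279396}{-1732 + 31436442} = - \frac{279396}{31434710} = \left(-279396\right) \frac{1}{31434710} = - \frac{139698}{15717355}$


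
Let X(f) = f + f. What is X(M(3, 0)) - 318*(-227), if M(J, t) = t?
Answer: 72186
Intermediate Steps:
X(f) = 2*f
X(M(3, 0)) - 318*(-227) = 2*0 - 318*(-227) = 0 + 72186 = 72186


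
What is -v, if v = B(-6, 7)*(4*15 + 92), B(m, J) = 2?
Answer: -304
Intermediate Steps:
v = 304 (v = 2*(4*15 + 92) = 2*(60 + 92) = 2*152 = 304)
-v = -1*304 = -304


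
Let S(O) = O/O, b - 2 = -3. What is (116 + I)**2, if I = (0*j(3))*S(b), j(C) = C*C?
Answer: 13456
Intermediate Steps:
b = -1 (b = 2 - 3 = -1)
S(O) = 1
j(C) = C**2
I = 0 (I = (0*3**2)*1 = (0*9)*1 = 0*1 = 0)
(116 + I)**2 = (116 + 0)**2 = 116**2 = 13456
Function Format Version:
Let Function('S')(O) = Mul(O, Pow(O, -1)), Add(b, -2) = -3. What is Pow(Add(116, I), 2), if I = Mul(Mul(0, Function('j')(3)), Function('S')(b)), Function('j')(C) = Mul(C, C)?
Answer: 13456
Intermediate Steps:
b = -1 (b = Add(2, -3) = -1)
Function('S')(O) = 1
Function('j')(C) = Pow(C, 2)
I = 0 (I = Mul(Mul(0, Pow(3, 2)), 1) = Mul(Mul(0, 9), 1) = Mul(0, 1) = 0)
Pow(Add(116, I), 2) = Pow(Add(116, 0), 2) = Pow(116, 2) = 13456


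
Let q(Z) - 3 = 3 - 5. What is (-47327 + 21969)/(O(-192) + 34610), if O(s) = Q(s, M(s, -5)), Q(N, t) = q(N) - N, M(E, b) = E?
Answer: -25358/34803 ≈ -0.72862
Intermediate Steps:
q(Z) = 1 (q(Z) = 3 + (3 - 5) = 3 - 2 = 1)
Q(N, t) = 1 - N
O(s) = 1 - s
(-47327 + 21969)/(O(-192) + 34610) = (-47327 + 21969)/((1 - 1*(-192)) + 34610) = -25358/((1 + 192) + 34610) = -25358/(193 + 34610) = -25358/34803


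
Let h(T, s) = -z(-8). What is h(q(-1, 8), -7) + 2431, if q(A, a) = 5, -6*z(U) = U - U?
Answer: 2431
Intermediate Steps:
z(U) = 0 (z(U) = -(U - U)/6 = -1/6*0 = 0)
h(T, s) = 0 (h(T, s) = -1*0 = 0)
h(q(-1, 8), -7) + 2431 = 0 + 2431 = 2431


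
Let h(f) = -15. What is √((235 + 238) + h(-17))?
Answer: √458 ≈ 21.401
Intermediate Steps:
√((235 + 238) + h(-17)) = √((235 + 238) - 15) = √(473 - 15) = √458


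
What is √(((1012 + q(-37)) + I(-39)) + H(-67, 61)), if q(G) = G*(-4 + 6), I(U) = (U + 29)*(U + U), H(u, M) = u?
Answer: √1651 ≈ 40.633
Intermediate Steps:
I(U) = 2*U*(29 + U) (I(U) = (29 + U)*(2*U) = 2*U*(29 + U))
q(G) = 2*G (q(G) = G*2 = 2*G)
√(((1012 + q(-37)) + I(-39)) + H(-67, 61)) = √(((1012 + 2*(-37)) + 2*(-39)*(29 - 39)) - 67) = √(((1012 - 74) + 2*(-39)*(-10)) - 67) = √((938 + 780) - 67) = √(1718 - 67) = √1651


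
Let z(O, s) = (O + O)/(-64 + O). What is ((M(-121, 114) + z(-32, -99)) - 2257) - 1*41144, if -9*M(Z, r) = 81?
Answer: -130228/3 ≈ -43409.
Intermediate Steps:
z(O, s) = 2*O/(-64 + O) (z(O, s) = (2*O)/(-64 + O) = 2*O/(-64 + O))
M(Z, r) = -9 (M(Z, r) = -⅑*81 = -9)
((M(-121, 114) + z(-32, -99)) - 2257) - 1*41144 = ((-9 + 2*(-32)/(-64 - 32)) - 2257) - 1*41144 = ((-9 + 2*(-32)/(-96)) - 2257) - 41144 = ((-9 + 2*(-32)*(-1/96)) - 2257) - 41144 = ((-9 + ⅔) - 2257) - 41144 = (-25/3 - 2257) - 41144 = -6796/3 - 41144 = -130228/3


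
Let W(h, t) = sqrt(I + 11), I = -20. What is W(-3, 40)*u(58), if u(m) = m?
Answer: 174*I ≈ 174.0*I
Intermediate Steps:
W(h, t) = 3*I (W(h, t) = sqrt(-20 + 11) = sqrt(-9) = 3*I)
W(-3, 40)*u(58) = (3*I)*58 = 174*I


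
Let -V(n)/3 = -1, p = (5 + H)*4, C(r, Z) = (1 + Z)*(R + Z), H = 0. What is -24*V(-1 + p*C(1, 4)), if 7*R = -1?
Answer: -72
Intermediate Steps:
R = -⅐ (R = (⅐)*(-1) = -⅐ ≈ -0.14286)
C(r, Z) = (1 + Z)*(-⅐ + Z)
p = 20 (p = (5 + 0)*4 = 5*4 = 20)
V(n) = 3 (V(n) = -3*(-1) = 3)
-24*V(-1 + p*C(1, 4)) = -24*3 = -72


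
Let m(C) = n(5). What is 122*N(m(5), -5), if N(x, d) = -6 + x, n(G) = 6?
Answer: 0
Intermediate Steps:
m(C) = 6
122*N(m(5), -5) = 122*(-6 + 6) = 122*0 = 0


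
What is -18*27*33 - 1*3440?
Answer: -19478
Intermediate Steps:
-18*27*33 - 1*3440 = -486*33 - 3440 = -16038 - 3440 = -19478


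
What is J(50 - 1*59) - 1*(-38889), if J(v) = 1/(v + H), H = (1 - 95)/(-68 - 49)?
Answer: 37294434/959 ≈ 38889.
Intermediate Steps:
H = 94/117 (H = -94/(-117) = -94*(-1/117) = 94/117 ≈ 0.80342)
J(v) = 1/(94/117 + v) (J(v) = 1/(v + 94/117) = 1/(94/117 + v))
J(50 - 1*59) - 1*(-38889) = 117/(94 + 117*(50 - 1*59)) - 1*(-38889) = 117/(94 + 117*(50 - 59)) + 38889 = 117/(94 + 117*(-9)) + 38889 = 117/(94 - 1053) + 38889 = 117/(-959) + 38889 = 117*(-1/959) + 38889 = -117/959 + 38889 = 37294434/959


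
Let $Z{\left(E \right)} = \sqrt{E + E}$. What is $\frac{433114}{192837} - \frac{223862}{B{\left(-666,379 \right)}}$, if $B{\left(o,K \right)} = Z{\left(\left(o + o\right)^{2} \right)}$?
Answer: $\frac{433114}{192837} - \frac{111931 \sqrt{2}}{1332} \approx -116.59$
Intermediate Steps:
$Z{\left(E \right)} = \sqrt{2} \sqrt{E}$ ($Z{\left(E \right)} = \sqrt{2 E} = \sqrt{2} \sqrt{E}$)
$B{\left(o,K \right)} = 2 \sqrt{2} \sqrt{o^{2}}$ ($B{\left(o,K \right)} = \sqrt{2} \sqrt{\left(o + o\right)^{2}} = \sqrt{2} \sqrt{\left(2 o\right)^{2}} = \sqrt{2} \sqrt{4 o^{2}} = \sqrt{2} \cdot 2 \sqrt{o^{2}} = 2 \sqrt{2} \sqrt{o^{2}}$)
$\frac{433114}{192837} - \frac{223862}{B{\left(-666,379 \right)}} = \frac{433114}{192837} - \frac{223862}{2 \sqrt{2} \sqrt{\left(-666\right)^{2}}} = 433114 \cdot \frac{1}{192837} - \frac{223862}{2 \sqrt{2} \sqrt{443556}} = \frac{433114}{192837} - \frac{223862}{2 \sqrt{2} \cdot 666} = \frac{433114}{192837} - \frac{223862}{1332 \sqrt{2}} = \frac{433114}{192837} - 223862 \frac{\sqrt{2}}{2664} = \frac{433114}{192837} - \frac{111931 \sqrt{2}}{1332}$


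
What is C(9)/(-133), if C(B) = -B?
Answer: 9/133 ≈ 0.067669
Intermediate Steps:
C(9)/(-133) = -1*9/(-133) = -9*(-1/133) = 9/133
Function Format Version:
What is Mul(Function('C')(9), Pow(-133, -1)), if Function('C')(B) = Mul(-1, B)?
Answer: Rational(9, 133) ≈ 0.067669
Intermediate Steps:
Mul(Function('C')(9), Pow(-133, -1)) = Mul(Mul(-1, 9), Pow(-133, -1)) = Mul(-9, Rational(-1, 133)) = Rational(9, 133)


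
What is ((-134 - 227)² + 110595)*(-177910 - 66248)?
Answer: -58821568728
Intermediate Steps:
((-134 - 227)² + 110595)*(-177910 - 66248) = ((-361)² + 110595)*(-244158) = (130321 + 110595)*(-244158) = 240916*(-244158) = -58821568728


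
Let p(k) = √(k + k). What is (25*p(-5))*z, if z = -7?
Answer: -175*I*√10 ≈ -553.4*I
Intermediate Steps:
p(k) = √2*√k (p(k) = √(2*k) = √2*√k)
(25*p(-5))*z = (25*(√2*√(-5)))*(-7) = (25*(√2*(I*√5)))*(-7) = (25*(I*√10))*(-7) = (25*I*√10)*(-7) = -175*I*√10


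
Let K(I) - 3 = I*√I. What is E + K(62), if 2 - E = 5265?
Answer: -5260 + 62*√62 ≈ -4771.8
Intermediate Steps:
E = -5263 (E = 2 - 1*5265 = 2 - 5265 = -5263)
K(I) = 3 + I^(3/2) (K(I) = 3 + I*√I = 3 + I^(3/2))
E + K(62) = -5263 + (3 + 62^(3/2)) = -5263 + (3 + 62*√62) = -5260 + 62*√62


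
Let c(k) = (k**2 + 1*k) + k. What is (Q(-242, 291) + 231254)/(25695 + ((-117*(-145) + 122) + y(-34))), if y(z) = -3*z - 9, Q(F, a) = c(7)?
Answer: 231317/42875 ≈ 5.3951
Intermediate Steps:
c(k) = k**2 + 2*k (c(k) = (k**2 + k) + k = (k + k**2) + k = k**2 + 2*k)
Q(F, a) = 63 (Q(F, a) = 7*(2 + 7) = 7*9 = 63)
y(z) = -9 - 3*z
(Q(-242, 291) + 231254)/(25695 + ((-117*(-145) + 122) + y(-34))) = (63 + 231254)/(25695 + ((-117*(-145) + 122) + (-9 - 3*(-34)))) = 231317/(25695 + ((16965 + 122) + (-9 + 102))) = 231317/(25695 + (17087 + 93)) = 231317/(25695 + 17180) = 231317/42875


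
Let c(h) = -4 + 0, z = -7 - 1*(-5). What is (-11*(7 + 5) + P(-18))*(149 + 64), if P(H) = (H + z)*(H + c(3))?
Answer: 65604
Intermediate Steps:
z = -2 (z = -7 + 5 = -2)
c(h) = -4
P(H) = (-4 + H)*(-2 + H) (P(H) = (H - 2)*(H - 4) = (-2 + H)*(-4 + H) = (-4 + H)*(-2 + H))
(-11*(7 + 5) + P(-18))*(149 + 64) = (-11*(7 + 5) + (8 + (-18)**2 - 6*(-18)))*(149 + 64) = (-11*12 + (8 + 324 + 108))*213 = (-132 + 440)*213 = 308*213 = 65604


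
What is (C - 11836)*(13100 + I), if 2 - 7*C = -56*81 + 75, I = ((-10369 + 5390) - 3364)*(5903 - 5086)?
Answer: 533290635959/7 ≈ 7.6184e+10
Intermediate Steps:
I = -6816231 (I = (-4979 - 3364)*817 = -8343*817 = -6816231)
C = 4463/7 (C = 2/7 - (-56*81 + 75)/7 = 2/7 - (-4536 + 75)/7 = 2/7 - ⅐*(-4461) = 2/7 + 4461/7 = 4463/7 ≈ 637.57)
(C - 11836)*(13100 + I) = (4463/7 - 11836)*(13100 - 6816231) = -78389/7*(-6803131) = 533290635959/7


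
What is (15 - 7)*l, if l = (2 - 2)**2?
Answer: 0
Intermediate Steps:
l = 0 (l = 0**2 = 0)
(15 - 7)*l = (15 - 7)*0 = 8*0 = 0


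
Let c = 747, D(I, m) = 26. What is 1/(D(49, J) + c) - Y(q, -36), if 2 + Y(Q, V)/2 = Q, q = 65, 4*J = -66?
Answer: -97397/773 ≈ -126.00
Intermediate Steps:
J = -33/2 (J = (¼)*(-66) = -33/2 ≈ -16.500)
Y(Q, V) = -4 + 2*Q
1/(D(49, J) + c) - Y(q, -36) = 1/(26 + 747) - (-4 + 2*65) = 1/773 - (-4 + 130) = 1/773 - 1*126 = 1/773 - 126 = -97397/773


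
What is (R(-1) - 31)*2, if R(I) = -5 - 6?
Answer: -84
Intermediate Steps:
R(I) = -11
(R(-1) - 31)*2 = (-11 - 31)*2 = -42*2 = -84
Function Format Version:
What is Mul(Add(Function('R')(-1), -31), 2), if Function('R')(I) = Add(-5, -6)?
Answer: -84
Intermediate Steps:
Function('R')(I) = -11
Mul(Add(Function('R')(-1), -31), 2) = Mul(Add(-11, -31), 2) = Mul(-42, 2) = -84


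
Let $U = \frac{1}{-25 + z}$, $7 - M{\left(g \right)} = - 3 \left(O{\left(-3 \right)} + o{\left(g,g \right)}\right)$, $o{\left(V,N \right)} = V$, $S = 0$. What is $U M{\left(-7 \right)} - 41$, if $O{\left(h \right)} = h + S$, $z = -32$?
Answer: $- \frac{2314}{57} \approx -40.596$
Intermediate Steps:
$O{\left(h \right)} = h$ ($O{\left(h \right)} = h + 0 = h$)
$M{\left(g \right)} = -2 + 3 g$ ($M{\left(g \right)} = 7 - - 3 \left(-3 + g\right) = 7 - \left(9 - 3 g\right) = 7 + \left(-9 + 3 g\right) = -2 + 3 g$)
$U = - \frac{1}{57}$ ($U = \frac{1}{-25 - 32} = \frac{1}{-57} = - \frac{1}{57} \approx -0.017544$)
$U M{\left(-7 \right)} - 41 = - \frac{-2 + 3 \left(-7\right)}{57} - 41 = - \frac{-2 - 21}{57} - 41 = \left(- \frac{1}{57}\right) \left(-23\right) - 41 = \frac{23}{57} - 41 = - \frac{2314}{57}$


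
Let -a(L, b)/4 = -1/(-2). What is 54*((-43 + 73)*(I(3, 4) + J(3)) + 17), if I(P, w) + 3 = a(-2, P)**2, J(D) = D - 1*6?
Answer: -2322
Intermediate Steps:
a(L, b) = -2 (a(L, b) = -(-4)/(-2) = -(-4)*(-1)/2 = -4*1/2 = -2)
J(D) = -6 + D (J(D) = D - 6 = -6 + D)
I(P, w) = 1 (I(P, w) = -3 + (-2)**2 = -3 + 4 = 1)
54*((-43 + 73)*(I(3, 4) + J(3)) + 17) = 54*((-43 + 73)*(1 + (-6 + 3)) + 17) = 54*(30*(1 - 3) + 17) = 54*(30*(-2) + 17) = 54*(-60 + 17) = 54*(-43) = -2322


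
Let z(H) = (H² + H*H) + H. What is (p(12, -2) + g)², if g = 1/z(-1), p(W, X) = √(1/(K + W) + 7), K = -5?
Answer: 57/7 + 10*√14/7 ≈ 13.488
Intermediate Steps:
z(H) = H + 2*H² (z(H) = (H² + H²) + H = 2*H² + H = H + 2*H²)
p(W, X) = √(7 + 1/(-5 + W)) (p(W, X) = √(1/(-5 + W) + 7) = √(7 + 1/(-5 + W)))
g = 1 (g = 1/(-(1 + 2*(-1))) = 1/(-(1 - 2)) = 1/(-1*(-1)) = 1/1 = 1)
(p(12, -2) + g)² = (√((-34 + 7*12)/(-5 + 12)) + 1)² = (√((-34 + 84)/7) + 1)² = (√((⅐)*50) + 1)² = (√(50/7) + 1)² = (5*√14/7 + 1)² = (1 + 5*√14/7)²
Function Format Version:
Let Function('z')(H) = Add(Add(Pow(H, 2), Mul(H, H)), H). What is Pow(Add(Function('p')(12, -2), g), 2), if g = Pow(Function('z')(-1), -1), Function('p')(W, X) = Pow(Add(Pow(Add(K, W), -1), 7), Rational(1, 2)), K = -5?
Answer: Add(Rational(57, 7), Mul(Rational(10, 7), Pow(14, Rational(1, 2)))) ≈ 13.488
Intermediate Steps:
Function('z')(H) = Add(H, Mul(2, Pow(H, 2))) (Function('z')(H) = Add(Add(Pow(H, 2), Pow(H, 2)), H) = Add(Mul(2, Pow(H, 2)), H) = Add(H, Mul(2, Pow(H, 2))))
Function('p')(W, X) = Pow(Add(7, Pow(Add(-5, W), -1)), Rational(1, 2)) (Function('p')(W, X) = Pow(Add(Pow(Add(-5, W), -1), 7), Rational(1, 2)) = Pow(Add(7, Pow(Add(-5, W), -1)), Rational(1, 2)))
g = 1 (g = Pow(Mul(-1, Add(1, Mul(2, -1))), -1) = Pow(Mul(-1, Add(1, -2)), -1) = Pow(Mul(-1, -1), -1) = Pow(1, -1) = 1)
Pow(Add(Function('p')(12, -2), g), 2) = Pow(Add(Pow(Mul(Pow(Add(-5, 12), -1), Add(-34, Mul(7, 12))), Rational(1, 2)), 1), 2) = Pow(Add(Pow(Mul(Pow(7, -1), Add(-34, 84)), Rational(1, 2)), 1), 2) = Pow(Add(Pow(Mul(Rational(1, 7), 50), Rational(1, 2)), 1), 2) = Pow(Add(Pow(Rational(50, 7), Rational(1, 2)), 1), 2) = Pow(Add(Mul(Rational(5, 7), Pow(14, Rational(1, 2))), 1), 2) = Pow(Add(1, Mul(Rational(5, 7), Pow(14, Rational(1, 2)))), 2)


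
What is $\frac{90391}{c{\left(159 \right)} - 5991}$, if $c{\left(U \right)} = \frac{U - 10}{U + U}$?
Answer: $- \frac{28744338}{1904989} \approx -15.089$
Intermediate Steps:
$c{\left(U \right)} = \frac{-10 + U}{2 U}$
$\frac{90391}{c{\left(159 \right)} - 5991} = \frac{90391}{\frac{-10 + 159}{2 \cdot 159} - 5991} = \frac{90391}{\frac{1}{2} \cdot \frac{1}{159} \cdot 149 - 5991} = \frac{90391}{\frac{149}{318} - 5991} = \frac{90391}{- \frac{1904989}{318}} = 90391 \left(- \frac{318}{1904989}\right) = - \frac{28744338}{1904989}$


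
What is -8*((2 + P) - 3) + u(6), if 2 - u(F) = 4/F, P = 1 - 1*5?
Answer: 124/3 ≈ 41.333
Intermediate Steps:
P = -4 (P = 1 - 5 = -4)
u(F) = 2 - 4/F
-8*((2 + P) - 3) + u(6) = -8*((2 - 4) - 3) + (2 - 4/6) = -8*(-2 - 3) + (2 - 4*1/6) = -8*(-5) + (2 - 2/3) = 40 + 4/3 = 124/3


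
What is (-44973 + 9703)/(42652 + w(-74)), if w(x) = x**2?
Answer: -17635/24064 ≈ -0.73284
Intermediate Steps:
(-44973 + 9703)/(42652 + w(-74)) = (-44973 + 9703)/(42652 + (-74)**2) = -35270/(42652 + 5476) = -35270/48128 = -35270*1/48128 = -17635/24064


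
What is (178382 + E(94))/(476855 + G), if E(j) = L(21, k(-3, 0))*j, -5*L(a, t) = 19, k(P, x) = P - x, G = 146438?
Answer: 890124/3116465 ≈ 0.28562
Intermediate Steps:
L(a, t) = -19/5 (L(a, t) = -1/5*19 = -19/5)
E(j) = -19*j/5
(178382 + E(94))/(476855 + G) = (178382 - 19/5*94)/(476855 + 146438) = (178382 - 1786/5)/623293 = (890124/5)*(1/623293) = 890124/3116465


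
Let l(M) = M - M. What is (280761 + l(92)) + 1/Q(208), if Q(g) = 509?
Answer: 142907350/509 ≈ 2.8076e+5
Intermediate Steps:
l(M) = 0
(280761 + l(92)) + 1/Q(208) = (280761 + 0) + 1/509 = 280761 + 1/509 = 142907350/509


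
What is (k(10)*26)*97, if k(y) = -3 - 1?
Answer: -10088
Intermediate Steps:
k(y) = -4
(k(10)*26)*97 = -4*26*97 = -104*97 = -10088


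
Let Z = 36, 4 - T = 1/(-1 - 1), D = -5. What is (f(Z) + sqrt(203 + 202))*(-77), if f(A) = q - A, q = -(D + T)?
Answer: 5467/2 - 693*sqrt(5) ≈ 1183.9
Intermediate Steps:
T = 9/2 (T = 4 - 1/(-1 - 1) = 4 - 1/(-2) = 4 - 1*(-1/2) = 4 + 1/2 = 9/2 ≈ 4.5000)
q = 1/2 (q = -(-5 + 9/2) = -1*(-1/2) = 1/2 ≈ 0.50000)
f(A) = 1/2 - A
(f(Z) + sqrt(203 + 202))*(-77) = ((1/2 - 1*36) + sqrt(203 + 202))*(-77) = ((1/2 - 36) + sqrt(405))*(-77) = (-71/2 + 9*sqrt(5))*(-77) = 5467/2 - 693*sqrt(5)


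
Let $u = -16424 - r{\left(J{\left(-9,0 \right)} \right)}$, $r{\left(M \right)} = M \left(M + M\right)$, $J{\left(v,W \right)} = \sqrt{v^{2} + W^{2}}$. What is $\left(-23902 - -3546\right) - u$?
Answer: $-3770$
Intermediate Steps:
$J{\left(v,W \right)} = \sqrt{W^{2} + v^{2}}$
$r{\left(M \right)} = 2 M^{2}$ ($r{\left(M \right)} = M 2 M = 2 M^{2}$)
$u = -16586$ ($u = -16424 - 2 \left(\sqrt{0^{2} + \left(-9\right)^{2}}\right)^{2} = -16424 - 2 \left(\sqrt{0 + 81}\right)^{2} = -16424 - 2 \left(\sqrt{81}\right)^{2} = -16424 - 2 \cdot 9^{2} = -16424 - 2 \cdot 81 = -16424 - 162 = -16586$)
$\left(-23902 - -3546\right) - u = \left(-23902 - -3546\right) - -16586 = \left(-23902 + 3546\right) + 16586 = -20356 + 16586 = -3770$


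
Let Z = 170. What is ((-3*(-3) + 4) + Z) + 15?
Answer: 198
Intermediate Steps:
((-3*(-3) + 4) + Z) + 15 = ((-3*(-3) + 4) + 170) + 15 = ((9 + 4) + 170) + 15 = (13 + 170) + 15 = 183 + 15 = 198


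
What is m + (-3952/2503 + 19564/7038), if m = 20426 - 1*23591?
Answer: -27866923147/8808057 ≈ -3163.8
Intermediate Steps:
m = -3165 (m = 20426 - 23591 = -3165)
m + (-3952/2503 + 19564/7038) = -3165 + (-3952/2503 + 19564/7038) = -3165 + (-3952*1/2503 + 19564*(1/7038)) = -3165 + (-3952/2503 + 9782/3519) = -3165 + 10577258/8808057 = -27866923147/8808057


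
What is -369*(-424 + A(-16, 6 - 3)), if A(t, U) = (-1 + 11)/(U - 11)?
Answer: 627669/4 ≈ 1.5692e+5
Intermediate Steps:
A(t, U) = 10/(-11 + U)
-369*(-424 + A(-16, 6 - 3)) = -369*(-424 + 10/(-11 + (6 - 3))) = -369*(-424 + 10/(-11 + 3)) = -369*(-424 + 10/(-8)) = -369*(-424 + 10*(-⅛)) = -369*(-424 - 5/4) = -369*(-1701/4) = 627669/4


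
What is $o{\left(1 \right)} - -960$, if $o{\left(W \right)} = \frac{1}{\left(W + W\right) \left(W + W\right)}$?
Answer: $\frac{3841}{4} \approx 960.25$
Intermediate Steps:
$o{\left(W \right)} = \frac{1}{4 W^{2}}$ ($o{\left(W \right)} = \frac{1}{2 W 2 W} = \frac{1}{4 W^{2}}$)
$o{\left(1 \right)} - -960 = \frac{1}{4 \cdot 1} - -960 = \frac{1}{4} \cdot 1 + 960 = \frac{1}{4} + 960 = \frac{3841}{4}$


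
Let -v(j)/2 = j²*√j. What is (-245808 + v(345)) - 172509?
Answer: -418317 - 238050*√345 ≈ -4.8399e+6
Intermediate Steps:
v(j) = -2*j^(5/2) (v(j) = -2*j²*√j = -2*j^(5/2))
(-245808 + v(345)) - 172509 = (-245808 - 238050*√345) - 172509 = -418317 - 238050*√345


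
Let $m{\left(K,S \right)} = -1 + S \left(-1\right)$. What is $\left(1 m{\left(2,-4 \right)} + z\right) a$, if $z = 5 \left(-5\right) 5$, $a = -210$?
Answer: $25620$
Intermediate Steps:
$m{\left(K,S \right)} = -1 - S$
$z = -125$ ($z = \left(-25\right) 5 = -125$)
$\left(1 m{\left(2,-4 \right)} + z\right) a = \left(1 \left(-1 - -4\right) - 125\right) \left(-210\right) = \left(1 \left(-1 + 4\right) - 125\right) \left(-210\right) = \left(1 \cdot 3 - 125\right) \left(-210\right) = \left(3 - 125\right) \left(-210\right) = \left(-122\right) \left(-210\right) = 25620$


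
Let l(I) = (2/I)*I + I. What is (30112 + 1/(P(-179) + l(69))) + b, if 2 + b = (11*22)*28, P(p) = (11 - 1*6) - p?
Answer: 9405931/255 ≈ 36886.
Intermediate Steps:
P(p) = 5 - p (P(p) = (11 - 6) - p = 5 - p)
l(I) = 2 + I
b = 6774 (b = -2 + (11*22)*28 = -2 + 242*28 = -2 + 6776 = 6774)
(30112 + 1/(P(-179) + l(69))) + b = (30112 + 1/((5 - 1*(-179)) + (2 + 69))) + 6774 = (30112 + 1/((5 + 179) + 71)) + 6774 = (30112 + 1/(184 + 71)) + 6774 = (30112 + 1/255) + 6774 = 7678561/255 + 6774 = 9405931/255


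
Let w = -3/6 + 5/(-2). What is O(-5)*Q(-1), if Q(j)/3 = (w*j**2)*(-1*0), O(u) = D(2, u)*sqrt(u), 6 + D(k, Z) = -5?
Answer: 0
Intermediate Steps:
w = -3 (w = -3*1/6 + 5*(-1/2) = -1/2 - 5/2 = -3)
D(k, Z) = -11 (D(k, Z) = -6 - 5 = -11)
O(u) = -11*sqrt(u)
Q(j) = 0 (Q(j) = 3*((-3*j**2)*(-1*0)) = 3*(-3*j**2*0) = 3*0 = 0)
O(-5)*Q(-1) = -11*I*sqrt(5)*0 = 0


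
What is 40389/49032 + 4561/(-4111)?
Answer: -19198591/67190184 ≈ -0.28574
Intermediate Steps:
40389/49032 + 4561/(-4111) = 40389*(1/49032) + 4561*(-1/4111) = 13463/16344 - 4561/4111 = -19198591/67190184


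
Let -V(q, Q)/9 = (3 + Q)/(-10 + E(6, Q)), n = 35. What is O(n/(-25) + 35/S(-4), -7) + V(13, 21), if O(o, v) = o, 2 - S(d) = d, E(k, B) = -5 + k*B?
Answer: 2761/1110 ≈ 2.4874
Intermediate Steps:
E(k, B) = -5 + B*k
S(d) = 2 - d
V(q, Q) = -9*(3 + Q)/(-15 + 6*Q) (V(q, Q) = -9*(3 + Q)/(-10 + (-5 + Q*6)) = -9*(3 + Q)/(-10 + (-5 + 6*Q)) = -9*(3 + Q)/(-15 + 6*Q))
O(n/(-25) + 35/S(-4), -7) + V(13, 21) = (35/(-25) + 35/(2 - 1*(-4))) + 3*(-3 - 1*21)/(-5 + 2*21) = (35*(-1/25) + 35/(2 + 4)) + 3*(-3 - 21)/(-5 + 42) = (-7/5 + 35/6) + 3*(-24)/37 = (-7/5 + 35*(⅙)) + 3*(1/37)*(-24) = (-7/5 + 35/6) - 72/37 = 133/30 - 72/37 = 2761/1110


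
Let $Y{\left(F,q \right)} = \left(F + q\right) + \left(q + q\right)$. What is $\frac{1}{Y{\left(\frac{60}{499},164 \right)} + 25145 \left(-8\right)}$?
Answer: $- \frac{499}{100133272} \approx -4.9834 \cdot 10^{-6}$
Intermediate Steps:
$Y{\left(F,q \right)} = F + 3 q$ ($Y{\left(F,q \right)} = \left(F + q\right) + 2 q = F + 3 q$)
$\frac{1}{Y{\left(\frac{60}{499},164 \right)} + 25145 \left(-8\right)} = \frac{1}{\left(\frac{60}{499} + 3 \cdot 164\right) + 25145 \left(-8\right)} = \frac{1}{\left(60 \cdot \frac{1}{499} + 492\right) - 201160} = \frac{1}{\left(\frac{60}{499} + 492\right) - 201160} = \frac{1}{\frac{245568}{499} - 201160} = \frac{1}{- \frac{100133272}{499}} = - \frac{499}{100133272}$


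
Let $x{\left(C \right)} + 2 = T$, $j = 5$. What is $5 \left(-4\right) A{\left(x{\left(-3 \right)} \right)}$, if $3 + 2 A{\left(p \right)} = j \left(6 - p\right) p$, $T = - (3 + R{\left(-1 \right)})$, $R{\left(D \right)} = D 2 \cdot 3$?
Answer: $-220$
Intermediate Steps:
$R{\left(D \right)} = 6 D$ ($R{\left(D \right)} = 2 D 3 = 6 D$)
$T = 3$ ($T = - (3 + 6 \left(-1\right)) = - (3 - 6) = \left(-1\right) \left(-3\right) = 3$)
$x{\left(C \right)} = 1$ ($x{\left(C \right)} = -2 + 3 = 1$)
$A{\left(p \right)} = - \frac{3}{2} + \frac{p \left(30 - 5 p\right)}{2}$ ($A{\left(p \right)} = - \frac{3}{2} + \frac{5 \left(6 - p\right) p}{2} = - \frac{3}{2} + \frac{\left(30 - 5 p\right) p}{2} = - \frac{3}{2} + \frac{p \left(30 - 5 p\right)}{2}$)
$5 \left(-4\right) A{\left(x{\left(-3 \right)} \right)} = 5 \left(-4\right) \left(- \frac{3}{2} + 15 \cdot 1 - \frac{5 \cdot 1^{2}}{2}\right) = - 20 \left(- \frac{3}{2} + 15 - \frac{5}{2}\right) = \left(-20\right) 11 = -220$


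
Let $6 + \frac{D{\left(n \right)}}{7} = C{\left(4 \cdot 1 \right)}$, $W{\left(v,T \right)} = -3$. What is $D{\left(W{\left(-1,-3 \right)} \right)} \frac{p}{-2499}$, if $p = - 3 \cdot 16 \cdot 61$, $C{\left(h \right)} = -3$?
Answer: $- \frac{8784}{119} \approx -73.815$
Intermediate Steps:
$D{\left(n \right)} = -63$ ($D{\left(n \right)} = -42 + 7 \left(-3\right) = -42 - 21 = -63$)
$p = -2928$ ($p = \left(-3\right) 976 = -2928$)
$D{\left(W{\left(-1,-3 \right)} \right)} \frac{p}{-2499} = - 63 \left(- \frac{2928}{-2499}\right) = - 63 \left(\left(-2928\right) \left(- \frac{1}{2499}\right)\right) = \left(-63\right) \frac{976}{833} = - \frac{8784}{119}$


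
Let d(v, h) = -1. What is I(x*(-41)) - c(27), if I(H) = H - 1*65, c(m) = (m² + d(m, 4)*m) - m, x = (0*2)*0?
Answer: -740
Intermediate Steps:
x = 0 (x = 0*0 = 0)
c(m) = m² - 2*m (c(m) = (m² - m) - m = m² - 2*m)
I(H) = -65 + H (I(H) = H - 65 = -65 + H)
I(x*(-41)) - c(27) = (-65 + 0*(-41)) - 27*(-2 + 27) = (-65 + 0) - 27*25 = -65 - 1*675 = -65 - 675 = -740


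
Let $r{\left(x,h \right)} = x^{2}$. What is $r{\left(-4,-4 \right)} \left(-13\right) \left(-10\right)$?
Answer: $2080$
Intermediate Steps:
$r{\left(-4,-4 \right)} \left(-13\right) \left(-10\right) = \left(-4\right)^{2} \left(-13\right) \left(-10\right) = 16 \left(-13\right) \left(-10\right) = \left(-208\right) \left(-10\right) = 2080$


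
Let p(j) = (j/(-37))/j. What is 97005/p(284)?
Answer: -3589185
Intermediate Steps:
p(j) = -1/37 (p(j) = (j*(-1/37))/j = (-j/37)/j = -1/37)
97005/p(284) = 97005/(-1/37) = 97005*(-37) = -3589185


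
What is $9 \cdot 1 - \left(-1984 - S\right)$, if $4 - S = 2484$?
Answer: $-487$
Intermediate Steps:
$S = -2480$ ($S = 4 - 2484 = -2480$)
$9 \cdot 1 - \left(-1984 - S\right) = 9 \cdot 1 - \left(-1984 - -2480\right) = 9 - \left(-1984 + 2480\right) = 9 - 496 = -487$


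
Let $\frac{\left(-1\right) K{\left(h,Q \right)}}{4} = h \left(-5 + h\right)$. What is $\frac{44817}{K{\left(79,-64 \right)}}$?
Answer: $- \frac{44817}{23384} \approx -1.9166$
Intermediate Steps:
$K{\left(h,Q \right)} = - 4 h \left(-5 + h\right)$
$\frac{44817}{K{\left(79,-64 \right)}} = \frac{44817}{4 \cdot 79 \left(5 - 79\right)} = \frac{44817}{4 \cdot 79 \left(-74\right)} = \frac{44817}{-23384} = 44817 \left(- \frac{1}{23384}\right) = - \frac{44817}{23384}$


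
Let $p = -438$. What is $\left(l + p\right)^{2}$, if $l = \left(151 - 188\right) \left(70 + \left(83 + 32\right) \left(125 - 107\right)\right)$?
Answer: $6339025924$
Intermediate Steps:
$l = -79180$ ($l = - 37 \left(70 + 115 \cdot 18\right) = - 37 \left(70 + 2070\right) = \left(-37\right) 2140 = -79180$)
$\left(l + p\right)^{2} = \left(-79180 - 438\right)^{2} = \left(-79618\right)^{2} = 6339025924$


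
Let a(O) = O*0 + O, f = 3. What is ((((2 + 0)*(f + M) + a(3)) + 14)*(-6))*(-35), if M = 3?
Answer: 6090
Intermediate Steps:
a(O) = O (a(O) = 0 + O = O)
((((2 + 0)*(f + M) + a(3)) + 14)*(-6))*(-35) = ((((2 + 0)*(3 + 3) + 3) + 14)*(-6))*(-35) = (((2*6 + 3) + 14)*(-6))*(-35) = (((12 + 3) + 14)*(-6))*(-35) = ((15 + 14)*(-6))*(-35) = (29*(-6))*(-35) = -174*(-35) = 6090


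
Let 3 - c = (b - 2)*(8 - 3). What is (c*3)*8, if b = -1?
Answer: 432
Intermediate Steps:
c = 18 (c = 3 - (-1 - 2)*(8 - 3) = 3 - (-3)*5 = 3 - 1*(-15) = 3 + 15 = 18)
(c*3)*8 = (18*3)*8 = 54*8 = 432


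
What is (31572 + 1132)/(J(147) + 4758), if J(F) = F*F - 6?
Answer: 32704/26361 ≈ 1.2406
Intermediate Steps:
J(F) = -6 + F² (J(F) = F² - 6 = -6 + F²)
(31572 + 1132)/(J(147) + 4758) = (31572 + 1132)/((-6 + 147²) + 4758) = 32704/((-6 + 21609) + 4758) = 32704/(21603 + 4758) = 32704/26361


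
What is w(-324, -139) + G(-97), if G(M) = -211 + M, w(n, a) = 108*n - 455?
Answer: -35755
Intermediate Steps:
w(n, a) = -455 + 108*n
w(-324, -139) + G(-97) = (-455 + 108*(-324)) + (-211 - 97) = (-455 - 34992) - 308 = -35447 - 308 = -35755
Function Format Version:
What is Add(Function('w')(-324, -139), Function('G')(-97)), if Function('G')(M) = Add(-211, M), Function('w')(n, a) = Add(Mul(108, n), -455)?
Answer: -35755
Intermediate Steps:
Function('w')(n, a) = Add(-455, Mul(108, n))
Add(Function('w')(-324, -139), Function('G')(-97)) = Add(Add(-455, Mul(108, -324)), Add(-211, -97)) = Add(Add(-455, -34992), -308) = Add(-35447, -308) = -35755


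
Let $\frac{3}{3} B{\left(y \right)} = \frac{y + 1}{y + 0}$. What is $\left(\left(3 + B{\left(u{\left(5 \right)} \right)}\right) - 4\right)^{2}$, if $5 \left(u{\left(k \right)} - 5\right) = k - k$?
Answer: $\frac{1}{25} \approx 0.04$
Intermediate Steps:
$u{\left(k \right)} = 5$ ($u{\left(k \right)} = 5 + \frac{k - k}{5} = 5 + \frac{1}{5} \cdot 0 = 5 + 0 = 5$)
$B{\left(y \right)} = \frac{1 + y}{y}$ ($B{\left(y \right)} = \frac{y + 1}{y + 0} = \frac{1 + y}{y}$)
$\left(\left(3 + B{\left(u{\left(5 \right)} \right)}\right) - 4\right)^{2} = \left(\left(3 + \frac{1 + 5}{5}\right) - 4\right)^{2} = \left(\left(3 + \frac{1}{5} \cdot 6\right) - 4\right)^{2} = \left(\left(3 + \frac{6}{5}\right) - 4\right)^{2} = \left(\frac{21}{5} - 4\right)^{2} = \left(\frac{1}{5}\right)^{2} = \frac{1}{25}$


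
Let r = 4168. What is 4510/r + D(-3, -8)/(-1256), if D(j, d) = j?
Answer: 709633/654376 ≈ 1.0844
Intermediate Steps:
4510/r + D(-3, -8)/(-1256) = 4510/4168 - 3/(-1256) = 4510*(1/4168) - 3*(-1/1256) = 2255/2084 + 3/1256 = 709633/654376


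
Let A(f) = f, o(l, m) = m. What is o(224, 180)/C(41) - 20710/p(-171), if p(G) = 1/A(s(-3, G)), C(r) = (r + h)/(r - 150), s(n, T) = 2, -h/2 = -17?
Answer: -208408/5 ≈ -41682.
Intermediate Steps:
h = 34 (h = -2*(-17) = 34)
C(r) = (34 + r)/(-150 + r) (C(r) = (r + 34)/(r - 150) = (34 + r)/(-150 + r))
p(G) = ½ (p(G) = 1/2 = ½)
o(224, 180)/C(41) - 20710/p(-171) = 180/(((34 + 41)/(-150 + 41))) - 20710/½ = 180/((75/(-109))) - 20710*2 = 180/((-1/109*75)) - 41420 = 180/(-75/109) - 41420 = 180*(-109/75) - 41420 = -1308/5 - 41420 = -208408/5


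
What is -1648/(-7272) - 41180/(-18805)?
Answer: 8261290/3418749 ≈ 2.4165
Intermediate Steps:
-1648/(-7272) - 41180/(-18805) = -1648*(-1/7272) - 41180*(-1/18805) = 206/909 + 8236/3761 = 8261290/3418749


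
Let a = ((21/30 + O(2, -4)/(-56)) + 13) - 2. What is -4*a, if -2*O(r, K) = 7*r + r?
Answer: -1658/35 ≈ -47.371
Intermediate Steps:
O(r, K) = -4*r (O(r, K) = -(7*r + r)/2 = -4*r)
a = 829/70 (a = ((21/30 - 4*2/(-56)) + 13) - 2 = ((21*(1/30) - 8*(-1/56)) + 13) - 2 = ((7/10 + 1/7) + 13) - 2 = (59/70 + 13) - 2 = 969/70 - 2 = 829/70 ≈ 11.843)
-4*a = -4*829/70 = -1658/35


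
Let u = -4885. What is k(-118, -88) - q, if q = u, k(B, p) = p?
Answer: 4797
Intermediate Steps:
q = -4885
k(-118, -88) - q = -88 - 1*(-4885) = -88 + 4885 = 4797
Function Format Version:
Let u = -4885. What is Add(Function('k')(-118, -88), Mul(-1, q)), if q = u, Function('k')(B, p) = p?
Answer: 4797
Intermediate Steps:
q = -4885
Add(Function('k')(-118, -88), Mul(-1, q)) = Add(-88, Mul(-1, -4885)) = Add(-88, 4885) = 4797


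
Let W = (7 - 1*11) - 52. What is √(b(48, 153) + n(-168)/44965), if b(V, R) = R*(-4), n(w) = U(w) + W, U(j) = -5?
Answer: I*√2339084485/1955 ≈ 24.739*I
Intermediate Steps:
W = -56 (W = (7 - 11) - 52 = -4 - 52 = -56)
n(w) = -61 (n(w) = -5 - 56 = -61)
b(V, R) = -4*R
√(b(48, 153) + n(-168)/44965) = √(-4*153 - 61/44965) = √(-612 - 61*1/44965) = √(-612 - 61/44965) = √(-27518641/44965) = I*√2339084485/1955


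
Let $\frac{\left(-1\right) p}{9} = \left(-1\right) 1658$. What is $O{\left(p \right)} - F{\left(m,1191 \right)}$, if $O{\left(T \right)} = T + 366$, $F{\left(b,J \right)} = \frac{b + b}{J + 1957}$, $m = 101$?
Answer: $\frac{24063211}{1574} \approx 15288.0$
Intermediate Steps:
$F{\left(b,J \right)} = \frac{2 b}{1957 + J}$
$p = 14922$ ($p = - 9 \left(\left(-1\right) 1658\right) = \left(-9\right) \left(-1658\right) = 14922$)
$O{\left(T \right)} = 366 + T$
$O{\left(p \right)} - F{\left(m,1191 \right)} = \left(366 + 14922\right) - 2 \cdot 101 \frac{1}{1957 + 1191} = 15288 - 2 \cdot 101 \cdot \frac{1}{3148} = 15288 - \frac{101}{1574} = \frac{24063211}{1574}$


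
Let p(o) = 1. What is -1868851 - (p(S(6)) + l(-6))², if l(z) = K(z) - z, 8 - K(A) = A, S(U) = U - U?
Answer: -1869292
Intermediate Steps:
S(U) = 0
K(A) = 8 - A
l(z) = 8 - 2*z (l(z) = (8 - z) - z = 8 - 2*z)
-1868851 - (p(S(6)) + l(-6))² = -1868851 - (1 + (8 - 2*(-6)))² = -1868851 - (1 + (8 + 12))² = -1868851 - (1 + 20)² = -1868851 - 1*21² = -1868851 - 1*441 = -1868851 - 441 = -1869292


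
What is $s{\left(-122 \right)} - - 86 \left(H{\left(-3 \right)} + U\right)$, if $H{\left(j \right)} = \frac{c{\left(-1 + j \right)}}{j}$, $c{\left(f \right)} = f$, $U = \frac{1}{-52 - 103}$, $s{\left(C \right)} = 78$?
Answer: $\frac{89332}{465} \approx 192.11$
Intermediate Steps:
$U = - \frac{1}{155}$ ($U = \frac{1}{-155} = - \frac{1}{155} \approx -0.0064516$)
$H{\left(j \right)} = \frac{-1 + j}{j}$
$s{\left(-122 \right)} - - 86 \left(H{\left(-3 \right)} + U\right) = 78 - - 86 \left(\frac{-1 - 3}{-3} - \frac{1}{155}\right) = 78 - - 86 \left(\left(- \frac{1}{3}\right) \left(-4\right) - \frac{1}{155}\right) = 78 - - 86 \left(\frac{4}{3} - \frac{1}{155}\right) = 78 - \left(-86\right) \frac{617}{465} = 78 - - \frac{53062}{465} = 78 + \frac{53062}{465} = \frac{89332}{465}$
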